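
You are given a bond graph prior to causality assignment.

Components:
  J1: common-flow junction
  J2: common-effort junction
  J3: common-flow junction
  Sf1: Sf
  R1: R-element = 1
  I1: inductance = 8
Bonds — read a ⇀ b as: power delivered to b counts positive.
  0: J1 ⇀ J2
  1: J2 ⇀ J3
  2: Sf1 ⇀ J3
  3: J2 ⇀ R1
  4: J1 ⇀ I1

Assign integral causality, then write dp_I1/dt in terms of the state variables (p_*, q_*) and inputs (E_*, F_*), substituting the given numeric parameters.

dp_I1/dt = F_Sf1 - p_I1/8

β2 stroke at Sf1  (Sf1 fixes flow; stroke at Sf1)
β1 stroke at J3  (J3 flow already set via bond 2)
β4 stroke at I1  (I1 outputs flow p/I1)
β0 stroke at J1  (1-jn J1 has f-setter on 4)
β3 stroke at J2  (J2: last free bond brings effort in)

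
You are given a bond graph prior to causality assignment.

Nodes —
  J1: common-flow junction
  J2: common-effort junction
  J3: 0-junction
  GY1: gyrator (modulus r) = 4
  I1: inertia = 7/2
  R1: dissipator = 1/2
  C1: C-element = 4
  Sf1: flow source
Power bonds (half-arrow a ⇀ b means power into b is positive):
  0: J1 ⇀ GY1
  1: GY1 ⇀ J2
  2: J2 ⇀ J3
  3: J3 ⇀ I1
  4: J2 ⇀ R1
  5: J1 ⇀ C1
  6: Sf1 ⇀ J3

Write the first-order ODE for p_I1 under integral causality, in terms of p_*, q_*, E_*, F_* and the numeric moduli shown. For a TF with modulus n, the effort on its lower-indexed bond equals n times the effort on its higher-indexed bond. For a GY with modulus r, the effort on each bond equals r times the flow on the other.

bond 6 stroke→Sf1  (Sf1 fixes flow; stroke at Sf1)
bond 3 stroke→I1  (prefer integral on I1)
bond 2 stroke→J3  (only one effort-in slot at J3)
bond 5 stroke→J1  (prefer integral on C1)
bond 0 stroke→GY1  (closing 1-jn rule on J1)
bond 1 stroke→GY1  (GY1: gyrator matches bond 0)
bond 4 stroke→J2  (only one effort-in slot at J2)

dp_I1/dt = F_Sf1/2 - p_I1/7 - q_C1/32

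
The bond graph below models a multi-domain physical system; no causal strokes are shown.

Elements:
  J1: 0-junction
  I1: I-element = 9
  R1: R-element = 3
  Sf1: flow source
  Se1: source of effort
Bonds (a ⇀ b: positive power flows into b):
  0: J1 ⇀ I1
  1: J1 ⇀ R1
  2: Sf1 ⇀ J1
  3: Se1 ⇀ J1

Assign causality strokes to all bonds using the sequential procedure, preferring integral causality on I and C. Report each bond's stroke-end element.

bond 0 stroke→I1
bond 1 stroke→R1
bond 2 stroke→Sf1
bond 3 stroke→J1

b2 stroke→Sf1  (Sf1: flow source, stroke at near end)
b3 stroke→J1  (source Se1 imposes e)
b0 stroke→I1  (common-e at J1 fixed by 3)
b1 stroke→R1  (J1: bond 3 brought effort, rest push out)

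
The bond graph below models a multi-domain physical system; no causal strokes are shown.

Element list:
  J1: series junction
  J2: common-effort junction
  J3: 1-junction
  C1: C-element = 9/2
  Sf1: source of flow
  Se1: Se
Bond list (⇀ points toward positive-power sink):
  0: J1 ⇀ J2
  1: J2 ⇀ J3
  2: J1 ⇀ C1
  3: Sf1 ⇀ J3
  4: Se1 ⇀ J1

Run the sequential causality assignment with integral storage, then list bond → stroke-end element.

#0 →J2
#1 →J3
#2 →J1
#3 →Sf1
#4 →J1

b3 stroke→Sf1  (source Sf1 imposes f)
b4 stroke→J1  (source Se1 imposes e)
b1 stroke→J3  (J3: bond 3 brought flow, rest push out)
b0 stroke→J2  (J2: last free bond brings effort in)
b2 stroke→J1  (1-jn J1 has f-setter on 0)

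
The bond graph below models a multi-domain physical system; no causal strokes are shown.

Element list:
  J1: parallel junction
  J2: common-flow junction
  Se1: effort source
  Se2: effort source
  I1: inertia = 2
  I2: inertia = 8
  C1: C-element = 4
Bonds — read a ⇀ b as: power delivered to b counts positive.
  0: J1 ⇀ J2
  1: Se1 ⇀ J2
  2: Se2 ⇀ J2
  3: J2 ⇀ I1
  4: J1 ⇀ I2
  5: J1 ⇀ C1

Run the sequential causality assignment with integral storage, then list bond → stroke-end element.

b1 |J2  (Se1 fixes effort; stroke away)
b2 |J2  (source Se2 imposes e)
b3 |I1  (I1: I, integral causality)
b0 |J2  (common-f at J2 fixed by 3)
b4 |I2  (I2 outputs flow p/I2)
b5 |J1  (J1: last free bond brings effort in)

β0 →J2
β1 →J2
β2 →J2
β3 →I1
β4 →I2
β5 →J1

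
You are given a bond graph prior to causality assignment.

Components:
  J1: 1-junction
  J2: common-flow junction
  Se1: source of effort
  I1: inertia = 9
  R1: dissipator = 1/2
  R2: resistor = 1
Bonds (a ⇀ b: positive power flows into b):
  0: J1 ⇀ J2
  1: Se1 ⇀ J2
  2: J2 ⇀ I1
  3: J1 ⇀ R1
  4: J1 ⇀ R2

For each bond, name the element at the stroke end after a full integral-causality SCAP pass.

b0 stroke at J2
b1 stroke at J2
b2 stroke at I1
b3 stroke at J1
b4 stroke at J1

bond 1 stroke at J2  (source Se1 imposes e)
bond 2 stroke at I1  (I1 outputs flow p/I1)
bond 0 stroke at J2  (J2 flow already set via bond 2)
bond 3 stroke at J1  (common-f at J1 fixed by 0)
bond 4 stroke at J1  (J1: bond 0 brought flow, rest push out)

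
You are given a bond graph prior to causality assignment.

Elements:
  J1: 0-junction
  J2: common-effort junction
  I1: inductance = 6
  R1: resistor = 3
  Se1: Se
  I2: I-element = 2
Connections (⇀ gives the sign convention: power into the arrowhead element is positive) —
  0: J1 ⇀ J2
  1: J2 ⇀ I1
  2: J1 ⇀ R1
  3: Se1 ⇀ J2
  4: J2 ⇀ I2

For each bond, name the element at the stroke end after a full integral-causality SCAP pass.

β3 →J2  (Se1 fixes effort; stroke away)
β0 →J1  (0-jn J2 has e-setter on 3)
β1 →I1  (common-e at J2 fixed by 3)
β4 →I2  (0-jn J2 has e-setter on 3)
β2 →R1  (J1: bond 0 brought effort, rest push out)

#0 |J1
#1 |I1
#2 |R1
#3 |J2
#4 |I2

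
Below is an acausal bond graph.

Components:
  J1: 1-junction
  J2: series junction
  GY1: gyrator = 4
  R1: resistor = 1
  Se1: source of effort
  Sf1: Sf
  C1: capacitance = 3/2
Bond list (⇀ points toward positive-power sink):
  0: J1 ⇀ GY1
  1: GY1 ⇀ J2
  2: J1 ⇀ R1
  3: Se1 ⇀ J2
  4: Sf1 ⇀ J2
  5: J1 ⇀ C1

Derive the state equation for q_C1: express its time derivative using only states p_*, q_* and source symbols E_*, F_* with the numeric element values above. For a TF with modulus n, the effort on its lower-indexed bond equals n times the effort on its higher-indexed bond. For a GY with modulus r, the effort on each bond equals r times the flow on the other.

b3 stroke→J2  (Se1 fixes effort; stroke away)
b4 stroke→Sf1  (Sf1 fixes flow; stroke at Sf1)
b1 stroke→J2  (1-jn J2 has f-setter on 4)
b0 stroke→J1  (GY1 both-in/both-out from 1)
b5 stroke→J1  (C1 integral (e out))
b2 stroke→R1  (closing 1-jn rule on J1)

dq_C1/dt = -4*F_Sf1 - 2*q_C1/3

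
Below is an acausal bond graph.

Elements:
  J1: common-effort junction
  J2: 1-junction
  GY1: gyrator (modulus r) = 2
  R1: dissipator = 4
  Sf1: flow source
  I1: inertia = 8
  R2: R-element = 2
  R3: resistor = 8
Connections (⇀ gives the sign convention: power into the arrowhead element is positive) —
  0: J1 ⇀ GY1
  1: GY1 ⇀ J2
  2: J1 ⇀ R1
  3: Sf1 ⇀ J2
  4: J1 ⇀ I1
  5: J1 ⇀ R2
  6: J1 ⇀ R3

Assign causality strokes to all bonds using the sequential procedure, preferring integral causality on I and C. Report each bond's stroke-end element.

#0 stroke→J1
#1 stroke→J2
#2 stroke→R1
#3 stroke→Sf1
#4 stroke→I1
#5 stroke→R2
#6 stroke→R3

b3 →Sf1  (Sf1: flow source, stroke at near end)
b1 →J2  (J2: bond 3 brought flow, rest push out)
b0 →J1  (GY GY1: same side as bond 1)
b2 →R1  (J1 effort already set via bond 0)
b4 →I1  (common-e at J1 fixed by 0)
b5 →R2  (J1: bond 0 brought effort, rest push out)
b6 →R3  (J1 effort already set via bond 0)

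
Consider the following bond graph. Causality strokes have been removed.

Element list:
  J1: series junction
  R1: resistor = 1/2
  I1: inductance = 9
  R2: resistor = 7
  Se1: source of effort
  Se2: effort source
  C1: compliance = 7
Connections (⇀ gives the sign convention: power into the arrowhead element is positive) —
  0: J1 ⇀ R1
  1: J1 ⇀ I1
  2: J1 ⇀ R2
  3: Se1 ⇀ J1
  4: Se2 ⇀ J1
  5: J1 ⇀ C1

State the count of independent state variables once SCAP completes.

2  (C1, I1 all integral)

β3 stroke→J1  (Se1 fixes effort; stroke away)
β4 stroke→J1  (Se2 fixes effort; stroke away)
β1 stroke→I1  (I1 outputs flow p/I1)
β0 stroke→J1  (J1 flow already set via bond 1)
β2 stroke→J1  (1-jn J1 has f-setter on 1)
β5 stroke→J1  (J1 flow already set via bond 1)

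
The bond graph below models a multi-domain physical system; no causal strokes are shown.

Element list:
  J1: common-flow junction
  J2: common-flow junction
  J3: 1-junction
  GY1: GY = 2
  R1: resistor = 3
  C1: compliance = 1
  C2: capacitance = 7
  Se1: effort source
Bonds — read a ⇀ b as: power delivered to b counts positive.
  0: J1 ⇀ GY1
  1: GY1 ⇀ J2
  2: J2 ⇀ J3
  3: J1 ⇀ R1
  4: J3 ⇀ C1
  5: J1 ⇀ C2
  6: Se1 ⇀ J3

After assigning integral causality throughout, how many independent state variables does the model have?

2  (C1, C2 all integral)

β6 stroke→J3  (Se1 (Se) sets effort on bond)
β4 stroke→J3  (prefer integral on C1)
β2 stroke→J2  (only one flow-in slot at J3)
β1 stroke→GY1  (J2 needs exactly one f-in)
β0 stroke→GY1  (GY1 both-in/both-out from 1)
β3 stroke→J1  (common-f at J1 fixed by 0)
β5 stroke→J1  (J1 flow already set via bond 0)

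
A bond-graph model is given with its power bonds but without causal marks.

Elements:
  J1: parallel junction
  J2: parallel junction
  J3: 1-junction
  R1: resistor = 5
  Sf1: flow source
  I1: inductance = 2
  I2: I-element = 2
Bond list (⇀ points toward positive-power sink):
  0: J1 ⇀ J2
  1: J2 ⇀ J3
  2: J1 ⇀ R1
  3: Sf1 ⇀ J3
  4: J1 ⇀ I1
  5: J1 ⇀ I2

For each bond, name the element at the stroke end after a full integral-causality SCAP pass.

b3 stroke→Sf1  (Sf1 (Sf) sets flow on bond)
b1 stroke→J3  (J3: bond 3 brought flow, rest push out)
b0 stroke→J2  (closing 0-jn rule on J2)
b4 stroke→I1  (I1 integral (f out))
b5 stroke→I2  (I2: I, integral causality)
b2 stroke→J1  (J1 needs exactly one e-in)

bond 0 stroke at J2
bond 1 stroke at J3
bond 2 stroke at J1
bond 3 stroke at Sf1
bond 4 stroke at I1
bond 5 stroke at I2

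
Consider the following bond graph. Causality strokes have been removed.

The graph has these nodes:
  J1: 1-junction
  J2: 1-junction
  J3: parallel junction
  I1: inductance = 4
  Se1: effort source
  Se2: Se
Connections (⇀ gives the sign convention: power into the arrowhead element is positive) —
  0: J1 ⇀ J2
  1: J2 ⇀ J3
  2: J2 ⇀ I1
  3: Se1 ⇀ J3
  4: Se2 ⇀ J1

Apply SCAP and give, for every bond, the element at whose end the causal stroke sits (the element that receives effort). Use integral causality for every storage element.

bond 0 |J2
bond 1 |J2
bond 2 |I1
bond 3 |J3
bond 4 |J1

#3 stroke→J3  (Se1 (Se) sets effort on bond)
#4 stroke→J1  (Se2 (Se) sets effort on bond)
#0 stroke→J2  (J1: last free bond brings flow in)
#1 stroke→J2  (0-jn J3 has e-setter on 3)
#2 stroke→I1  (only one flow-in slot at J2)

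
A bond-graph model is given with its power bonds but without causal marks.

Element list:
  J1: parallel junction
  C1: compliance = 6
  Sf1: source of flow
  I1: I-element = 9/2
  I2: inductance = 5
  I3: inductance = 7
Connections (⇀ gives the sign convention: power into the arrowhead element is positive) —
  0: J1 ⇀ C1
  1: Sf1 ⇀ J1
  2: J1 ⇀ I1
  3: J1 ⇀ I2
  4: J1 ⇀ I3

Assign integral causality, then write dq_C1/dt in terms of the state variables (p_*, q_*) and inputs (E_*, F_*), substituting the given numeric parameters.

bond 1 →Sf1  (Sf1 fixes flow; stroke at Sf1)
bond 0 →J1  (C1 integral (e out))
bond 2 →I1  (common-e at J1 fixed by 0)
bond 3 →I2  (common-e at J1 fixed by 0)
bond 4 →I3  (common-e at J1 fixed by 0)

dq_C1/dt = F_Sf1 - 2*p_I1/9 - p_I2/5 - p_I3/7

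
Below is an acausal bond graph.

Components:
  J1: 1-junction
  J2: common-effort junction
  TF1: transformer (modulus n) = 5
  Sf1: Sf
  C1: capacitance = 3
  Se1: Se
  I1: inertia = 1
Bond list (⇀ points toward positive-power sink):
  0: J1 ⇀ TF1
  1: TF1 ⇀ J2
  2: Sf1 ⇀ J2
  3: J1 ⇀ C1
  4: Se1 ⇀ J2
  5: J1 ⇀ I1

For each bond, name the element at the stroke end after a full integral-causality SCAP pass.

bond 0 stroke at J1
bond 1 stroke at TF1
bond 2 stroke at Sf1
bond 3 stroke at J1
bond 4 stroke at J2
bond 5 stroke at I1

β2 |Sf1  (Sf1 (Sf) sets flow on bond)
β4 |J2  (Se1: effort source, stroke at far end)
β1 |TF1  (0-jn J2 has e-setter on 4)
β0 |J1  (TF1: transformer flips bond 1)
β3 |J1  (prefer integral on C1)
β5 |I1  (J1 needs exactly one f-in)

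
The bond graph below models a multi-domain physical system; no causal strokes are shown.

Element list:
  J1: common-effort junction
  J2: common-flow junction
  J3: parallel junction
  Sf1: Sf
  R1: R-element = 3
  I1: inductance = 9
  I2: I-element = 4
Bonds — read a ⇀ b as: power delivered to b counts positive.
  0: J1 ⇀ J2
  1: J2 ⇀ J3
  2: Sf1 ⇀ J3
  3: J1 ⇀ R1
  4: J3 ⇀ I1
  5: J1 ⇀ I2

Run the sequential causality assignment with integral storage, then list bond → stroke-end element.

b2 →Sf1  (Sf1: flow source, stroke at near end)
b4 →I1  (I1 outputs flow p/I1)
b1 →J3  (closing 0-jn rule on J3)
b0 →J2  (1-jn J2 has f-setter on 1)
b5 →I2  (I2 outputs flow p/I2)
b3 →J1  (closing 0-jn rule on J1)

β0 stroke→J2
β1 stroke→J3
β2 stroke→Sf1
β3 stroke→J1
β4 stroke→I1
β5 stroke→I2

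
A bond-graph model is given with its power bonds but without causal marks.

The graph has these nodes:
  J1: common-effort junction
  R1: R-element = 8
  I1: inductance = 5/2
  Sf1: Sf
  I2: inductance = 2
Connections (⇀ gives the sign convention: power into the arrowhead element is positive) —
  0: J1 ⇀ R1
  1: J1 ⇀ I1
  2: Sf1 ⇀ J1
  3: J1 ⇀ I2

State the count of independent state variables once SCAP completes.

2  (I1, I2 all integral)

β2 |Sf1  (Sf1 fixes flow; stroke at Sf1)
β1 |I1  (prefer integral on I1)
β3 |I2  (I2 integral (f out))
β0 |J1  (only one effort-in slot at J1)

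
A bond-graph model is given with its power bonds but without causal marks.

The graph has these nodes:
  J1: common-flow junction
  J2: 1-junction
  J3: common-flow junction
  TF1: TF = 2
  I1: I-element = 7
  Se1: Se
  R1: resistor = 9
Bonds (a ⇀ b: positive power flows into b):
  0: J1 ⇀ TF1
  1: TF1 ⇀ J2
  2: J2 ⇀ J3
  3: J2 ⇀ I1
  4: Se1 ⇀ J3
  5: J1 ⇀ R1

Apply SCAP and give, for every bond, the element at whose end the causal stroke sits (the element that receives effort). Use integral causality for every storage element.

#4 →J3  (Se1 fixes effort; stroke away)
#2 →J2  (J3 needs exactly one f-in)
#3 →I1  (prefer integral on I1)
#1 →J2  (1-jn J2 has f-setter on 3)
#0 →TF1  (TF1: transformer flips bond 1)
#5 →J1  (common-f at J1 fixed by 0)

b0 stroke→TF1
b1 stroke→J2
b2 stroke→J2
b3 stroke→I1
b4 stroke→J3
b5 stroke→J1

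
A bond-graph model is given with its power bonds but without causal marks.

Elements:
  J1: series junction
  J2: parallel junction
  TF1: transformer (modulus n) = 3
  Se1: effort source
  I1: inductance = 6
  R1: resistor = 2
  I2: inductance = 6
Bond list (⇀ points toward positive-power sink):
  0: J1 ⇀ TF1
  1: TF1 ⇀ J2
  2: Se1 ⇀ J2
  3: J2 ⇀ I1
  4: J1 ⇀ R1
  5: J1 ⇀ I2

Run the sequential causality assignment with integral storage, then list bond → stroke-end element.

bond 2 stroke at J2  (Se1 fixes effort; stroke away)
bond 1 stroke at TF1  (J2: bond 2 brought effort, rest push out)
bond 3 stroke at I1  (common-e at J2 fixed by 2)
bond 0 stroke at J1  (TF1: transformer flips bond 1)
bond 5 stroke at I2  (I2 outputs flow p/I2)
bond 4 stroke at J1  (common-f at J1 fixed by 5)

β0 |J1
β1 |TF1
β2 |J2
β3 |I1
β4 |J1
β5 |I2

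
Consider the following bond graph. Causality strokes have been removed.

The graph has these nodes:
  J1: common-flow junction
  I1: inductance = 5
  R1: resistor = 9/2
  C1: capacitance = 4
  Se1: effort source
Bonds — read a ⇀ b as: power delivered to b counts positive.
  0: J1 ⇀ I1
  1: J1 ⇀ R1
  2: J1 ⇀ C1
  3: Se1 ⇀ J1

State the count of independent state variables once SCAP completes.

β3 stroke→J1  (Se1 (Se) sets effort on bond)
β0 stroke→I1  (I1: I, integral causality)
β1 stroke→J1  (J1 flow already set via bond 0)
β2 stroke→J1  (1-jn J1 has f-setter on 0)

2  (C1, I1 all integral)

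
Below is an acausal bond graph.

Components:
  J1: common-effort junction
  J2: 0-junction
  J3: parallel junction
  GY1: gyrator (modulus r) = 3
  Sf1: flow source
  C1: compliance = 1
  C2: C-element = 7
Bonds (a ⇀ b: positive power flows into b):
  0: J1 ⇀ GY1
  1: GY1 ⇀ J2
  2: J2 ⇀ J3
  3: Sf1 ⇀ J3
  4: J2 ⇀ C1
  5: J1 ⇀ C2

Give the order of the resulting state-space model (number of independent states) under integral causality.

2  (C1, C2 all integral)

b3 stroke→Sf1  (Sf1 fixes flow; stroke at Sf1)
b2 stroke→J3  (J3: last free bond brings effort in)
b4 stroke→J2  (C1 outputs effort q/C1)
b1 stroke→GY1  (J2: bond 4 brought effort, rest push out)
b0 stroke→GY1  (GY1: gyrator matches bond 1)
b5 stroke→J1  (only one effort-in slot at J1)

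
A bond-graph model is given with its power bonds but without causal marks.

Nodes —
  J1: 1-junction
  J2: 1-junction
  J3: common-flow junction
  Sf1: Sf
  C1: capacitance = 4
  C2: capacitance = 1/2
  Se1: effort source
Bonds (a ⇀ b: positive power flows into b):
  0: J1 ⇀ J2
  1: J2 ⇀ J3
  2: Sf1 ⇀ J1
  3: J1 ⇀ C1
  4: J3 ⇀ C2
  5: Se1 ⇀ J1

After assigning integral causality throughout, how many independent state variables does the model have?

2  (C1, C2 all integral)

bond 2 stroke→Sf1  (Sf1: flow source, stroke at near end)
bond 5 stroke→J1  (source Se1 imposes e)
bond 0 stroke→J1  (1-jn J1 has f-setter on 2)
bond 3 stroke→J1  (J1: bond 2 brought flow, rest push out)
bond 1 stroke→J2  (J2 flow already set via bond 0)
bond 4 stroke→J3  (J3 flow already set via bond 1)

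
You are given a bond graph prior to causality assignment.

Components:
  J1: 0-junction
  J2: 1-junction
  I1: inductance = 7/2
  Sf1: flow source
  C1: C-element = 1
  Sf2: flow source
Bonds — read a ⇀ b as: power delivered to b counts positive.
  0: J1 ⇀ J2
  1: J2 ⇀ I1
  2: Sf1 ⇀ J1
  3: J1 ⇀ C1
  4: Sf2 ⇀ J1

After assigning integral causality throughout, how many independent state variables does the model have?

β2 →Sf1  (Sf1 (Sf) sets flow on bond)
β4 →Sf2  (source Sf2 imposes f)
β1 →I1  (I1: I, integral causality)
β0 →J2  (J2: bond 1 brought flow, rest push out)
β3 →J1  (J1 needs exactly one e-in)

2  (C1, I1 all integral)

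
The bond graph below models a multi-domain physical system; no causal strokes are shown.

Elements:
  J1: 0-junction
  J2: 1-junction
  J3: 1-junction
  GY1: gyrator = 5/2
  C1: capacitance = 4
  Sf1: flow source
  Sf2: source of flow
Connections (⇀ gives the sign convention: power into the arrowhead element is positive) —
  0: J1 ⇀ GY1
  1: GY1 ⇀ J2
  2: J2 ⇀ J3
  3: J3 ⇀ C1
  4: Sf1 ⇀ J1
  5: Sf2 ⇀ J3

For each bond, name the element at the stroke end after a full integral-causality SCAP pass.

b0 stroke at J1
b1 stroke at J2
b2 stroke at J3
b3 stroke at J3
b4 stroke at Sf1
b5 stroke at Sf2

bond 4 |Sf1  (Sf1: flow source, stroke at near end)
bond 5 |Sf2  (Sf2 (Sf) sets flow on bond)
bond 0 |J1  (only one effort-in slot at J1)
bond 2 |J3  (J3 flow already set via bond 5)
bond 3 |J3  (1-jn J3 has f-setter on 5)
bond 1 |J2  (GY1: gyrator matches bond 0)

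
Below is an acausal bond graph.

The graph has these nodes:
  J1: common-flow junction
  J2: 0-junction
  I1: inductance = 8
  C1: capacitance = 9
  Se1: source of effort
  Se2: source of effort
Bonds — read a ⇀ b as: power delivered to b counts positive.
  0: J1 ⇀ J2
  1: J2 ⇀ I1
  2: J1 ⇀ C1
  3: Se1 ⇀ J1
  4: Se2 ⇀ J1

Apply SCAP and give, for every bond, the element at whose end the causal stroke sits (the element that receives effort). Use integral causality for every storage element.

β3 stroke→J1  (Se1: effort source, stroke at far end)
β4 stroke→J1  (Se2 fixes effort; stroke away)
β1 stroke→I1  (I1 integral (f out))
β0 stroke→J2  (only one effort-in slot at J2)
β2 stroke→J1  (J1 flow already set via bond 0)

#0 →J2
#1 →I1
#2 →J1
#3 →J1
#4 →J1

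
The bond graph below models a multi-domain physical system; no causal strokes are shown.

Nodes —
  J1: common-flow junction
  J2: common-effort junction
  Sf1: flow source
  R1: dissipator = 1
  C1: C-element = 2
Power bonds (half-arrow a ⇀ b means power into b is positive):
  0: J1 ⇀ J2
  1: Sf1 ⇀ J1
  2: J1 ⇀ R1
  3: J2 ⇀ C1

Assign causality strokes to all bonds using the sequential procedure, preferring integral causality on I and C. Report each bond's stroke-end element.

β1 stroke→Sf1  (source Sf1 imposes f)
β0 stroke→J1  (J1: bond 1 brought flow, rest push out)
β2 stroke→J1  (common-f at J1 fixed by 1)
β3 stroke→J2  (J2 needs exactly one e-in)

β0 stroke→J1
β1 stroke→Sf1
β2 stroke→J1
β3 stroke→J2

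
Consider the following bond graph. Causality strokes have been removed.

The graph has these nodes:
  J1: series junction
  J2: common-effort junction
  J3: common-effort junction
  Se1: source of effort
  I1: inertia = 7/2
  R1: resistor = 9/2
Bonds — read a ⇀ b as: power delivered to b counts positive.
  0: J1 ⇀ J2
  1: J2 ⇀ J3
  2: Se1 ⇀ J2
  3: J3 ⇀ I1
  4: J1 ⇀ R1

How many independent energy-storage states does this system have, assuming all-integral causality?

1  (I1 all integral)

b2 →J2  (Se1: effort source, stroke at far end)
b0 →J1  (J2: bond 2 brought effort, rest push out)
b1 →J3  (0-jn J2 has e-setter on 2)
b3 →I1  (J3 effort already set via bond 1)
b4 →R1  (closing 1-jn rule on J1)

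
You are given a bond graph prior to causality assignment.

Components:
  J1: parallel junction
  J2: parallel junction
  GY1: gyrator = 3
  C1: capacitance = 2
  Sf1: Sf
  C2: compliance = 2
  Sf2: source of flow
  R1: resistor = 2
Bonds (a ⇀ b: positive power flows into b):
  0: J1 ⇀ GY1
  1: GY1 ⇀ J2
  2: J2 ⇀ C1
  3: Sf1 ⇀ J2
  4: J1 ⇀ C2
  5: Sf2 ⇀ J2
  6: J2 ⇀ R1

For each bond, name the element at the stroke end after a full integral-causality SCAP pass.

β0 |GY1
β1 |GY1
β2 |J2
β3 |Sf1
β4 |J1
β5 |Sf2
β6 |R1

#3 stroke at Sf1  (Sf1 (Sf) sets flow on bond)
#5 stroke at Sf2  (Sf2 (Sf) sets flow on bond)
#2 stroke at J2  (prefer integral on C1)
#1 stroke at GY1  (J2 effort already set via bond 2)
#6 stroke at R1  (common-e at J2 fixed by 2)
#0 stroke at GY1  (GY1: gyrator matches bond 1)
#4 stroke at J1  (closing 0-jn rule on J1)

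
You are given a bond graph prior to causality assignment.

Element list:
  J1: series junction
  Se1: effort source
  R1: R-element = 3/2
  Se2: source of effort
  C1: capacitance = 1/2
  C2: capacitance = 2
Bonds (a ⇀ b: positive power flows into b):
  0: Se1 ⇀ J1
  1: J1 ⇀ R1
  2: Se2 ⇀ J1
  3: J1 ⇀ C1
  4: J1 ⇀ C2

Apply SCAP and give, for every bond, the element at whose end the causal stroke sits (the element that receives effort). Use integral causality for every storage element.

#0 →J1  (Se1 fixes effort; stroke away)
#2 →J1  (Se2: effort source, stroke at far end)
#3 →J1  (C1 integral (e out))
#4 →J1  (prefer integral on C2)
#1 →R1  (only one flow-in slot at J1)

β0 |J1
β1 |R1
β2 |J1
β3 |J1
β4 |J1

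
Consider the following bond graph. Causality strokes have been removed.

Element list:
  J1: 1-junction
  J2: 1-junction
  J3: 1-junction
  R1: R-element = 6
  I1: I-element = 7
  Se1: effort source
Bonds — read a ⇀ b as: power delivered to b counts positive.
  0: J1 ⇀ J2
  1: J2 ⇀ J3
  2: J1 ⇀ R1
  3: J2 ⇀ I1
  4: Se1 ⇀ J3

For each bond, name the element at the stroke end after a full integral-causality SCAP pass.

bond 4 →J3  (Se1 fixes effort; stroke away)
bond 1 →J2  (J3: last free bond brings flow in)
bond 3 →I1  (I1: I, integral causality)
bond 0 →J2  (J2: bond 3 brought flow, rest push out)
bond 2 →J1  (common-f at J1 fixed by 0)

β0 stroke at J2
β1 stroke at J2
β2 stroke at J1
β3 stroke at I1
β4 stroke at J3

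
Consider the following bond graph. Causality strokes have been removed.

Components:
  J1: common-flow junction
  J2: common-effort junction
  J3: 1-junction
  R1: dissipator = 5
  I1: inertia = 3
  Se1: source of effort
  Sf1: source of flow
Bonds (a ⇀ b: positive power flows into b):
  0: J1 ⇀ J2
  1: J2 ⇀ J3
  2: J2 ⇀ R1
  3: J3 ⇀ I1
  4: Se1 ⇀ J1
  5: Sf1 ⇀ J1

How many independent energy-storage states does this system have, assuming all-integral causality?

1  (I1 all integral)

#4 stroke at J1  (Se1 (Se) sets effort on bond)
#5 stroke at Sf1  (source Sf1 imposes f)
#0 stroke at J1  (J1 flow already set via bond 5)
#3 stroke at I1  (prefer integral on I1)
#1 stroke at J3  (common-f at J3 fixed by 3)
#2 stroke at J2  (only one effort-in slot at J2)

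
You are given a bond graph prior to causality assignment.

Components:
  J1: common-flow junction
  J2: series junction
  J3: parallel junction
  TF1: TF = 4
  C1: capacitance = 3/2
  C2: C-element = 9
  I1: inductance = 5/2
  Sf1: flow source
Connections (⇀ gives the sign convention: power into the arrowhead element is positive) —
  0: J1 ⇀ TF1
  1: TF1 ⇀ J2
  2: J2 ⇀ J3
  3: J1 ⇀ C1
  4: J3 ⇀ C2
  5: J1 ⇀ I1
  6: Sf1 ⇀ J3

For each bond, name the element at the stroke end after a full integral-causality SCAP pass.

#6 →Sf1  (source Sf1 imposes f)
#3 →J1  (C1: C, integral causality)
#4 →J3  (C2 outputs effort q/C2)
#2 →J2  (J3: bond 4 brought effort, rest push out)
#1 →TF1  (J2 needs exactly one f-in)
#0 →J1  (TF TF1: opposite of bond 1)
#5 →I1  (J1: last free bond brings flow in)

bond 0 |J1
bond 1 |TF1
bond 2 |J2
bond 3 |J1
bond 4 |J3
bond 5 |I1
bond 6 |Sf1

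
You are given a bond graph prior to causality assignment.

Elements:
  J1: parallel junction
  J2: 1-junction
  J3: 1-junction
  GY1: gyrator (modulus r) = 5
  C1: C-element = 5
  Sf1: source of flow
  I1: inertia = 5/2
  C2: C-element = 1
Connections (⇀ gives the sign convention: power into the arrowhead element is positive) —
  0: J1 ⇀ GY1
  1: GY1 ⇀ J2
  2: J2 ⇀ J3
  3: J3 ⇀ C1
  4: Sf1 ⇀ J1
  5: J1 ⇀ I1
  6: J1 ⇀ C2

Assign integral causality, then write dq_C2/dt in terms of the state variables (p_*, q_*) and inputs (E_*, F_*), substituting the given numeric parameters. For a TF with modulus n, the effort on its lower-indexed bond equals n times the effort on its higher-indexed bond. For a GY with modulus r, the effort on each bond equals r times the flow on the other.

bond 4 stroke→Sf1  (Sf1 (Sf) sets flow on bond)
bond 3 stroke→J3  (prefer integral on C1)
bond 2 stroke→J2  (only one flow-in slot at J3)
bond 1 stroke→GY1  (only one flow-in slot at J2)
bond 0 stroke→GY1  (through GY1, causality inverts; strokes same side of GY1)
bond 5 stroke→I1  (I1: I, integral causality)
bond 6 stroke→J1  (J1 needs exactly one e-in)

dq_C2/dt = F_Sf1 - 2*p_I1/5 - q_C1/25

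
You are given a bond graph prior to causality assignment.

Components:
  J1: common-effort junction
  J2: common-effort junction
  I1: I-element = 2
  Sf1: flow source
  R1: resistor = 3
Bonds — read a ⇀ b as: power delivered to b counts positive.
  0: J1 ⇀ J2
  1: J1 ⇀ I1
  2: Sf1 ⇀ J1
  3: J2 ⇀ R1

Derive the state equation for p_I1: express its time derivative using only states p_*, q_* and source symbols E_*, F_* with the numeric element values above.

bond 2 stroke→Sf1  (source Sf1 imposes f)
bond 1 stroke→I1  (I1: I, integral causality)
bond 0 stroke→J1  (J1 needs exactly one e-in)
bond 3 stroke→J2  (J2: last free bond brings effort in)

dp_I1/dt = 3*F_Sf1 - 3*p_I1/2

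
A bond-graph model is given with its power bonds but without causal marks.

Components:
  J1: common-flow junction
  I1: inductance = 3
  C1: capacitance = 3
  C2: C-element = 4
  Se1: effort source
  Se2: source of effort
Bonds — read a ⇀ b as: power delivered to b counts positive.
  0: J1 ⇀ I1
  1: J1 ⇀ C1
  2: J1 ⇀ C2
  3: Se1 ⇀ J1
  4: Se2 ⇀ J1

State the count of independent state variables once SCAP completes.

3  (C1, C2, I1 all integral)

bond 3 →J1  (source Se1 imposes e)
bond 4 →J1  (Se2 (Se) sets effort on bond)
bond 0 →I1  (I1 outputs flow p/I1)
bond 1 →J1  (J1 flow already set via bond 0)
bond 2 →J1  (1-jn J1 has f-setter on 0)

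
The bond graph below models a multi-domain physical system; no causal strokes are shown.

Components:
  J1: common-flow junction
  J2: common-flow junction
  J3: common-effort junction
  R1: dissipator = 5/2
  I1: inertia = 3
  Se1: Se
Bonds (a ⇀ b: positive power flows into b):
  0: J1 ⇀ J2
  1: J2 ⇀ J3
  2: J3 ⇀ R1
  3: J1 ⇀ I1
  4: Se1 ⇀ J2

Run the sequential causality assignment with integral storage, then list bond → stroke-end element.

bond 0 →J1
bond 1 →J2
bond 2 →J3
bond 3 →I1
bond 4 →J2

#4 stroke→J2  (source Se1 imposes e)
#3 stroke→I1  (I1 integral (f out))
#0 stroke→J1  (J1: bond 3 brought flow, rest push out)
#1 stroke→J2  (J2 flow already set via bond 0)
#2 stroke→J3  (closing 0-jn rule on J3)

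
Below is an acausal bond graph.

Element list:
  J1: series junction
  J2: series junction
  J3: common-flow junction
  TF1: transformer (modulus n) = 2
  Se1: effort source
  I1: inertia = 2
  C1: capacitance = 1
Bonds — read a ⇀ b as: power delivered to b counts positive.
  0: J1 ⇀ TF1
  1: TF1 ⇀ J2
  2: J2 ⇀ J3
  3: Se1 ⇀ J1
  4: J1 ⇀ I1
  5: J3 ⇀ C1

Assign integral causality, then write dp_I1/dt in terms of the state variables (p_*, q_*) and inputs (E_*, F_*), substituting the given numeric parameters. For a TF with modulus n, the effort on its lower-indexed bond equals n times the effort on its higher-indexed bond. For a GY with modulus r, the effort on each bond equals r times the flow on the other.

dp_I1/dt = E_Se1 - 2*q_C1

#3 |J1  (Se1: effort source, stroke at far end)
#4 |I1  (I1 outputs flow p/I1)
#0 |J1  (J1 flow already set via bond 4)
#1 |TF1  (TF TF1: opposite of bond 0)
#2 |J2  (J2: bond 1 brought flow, rest push out)
#5 |J3  (J3 flow already set via bond 2)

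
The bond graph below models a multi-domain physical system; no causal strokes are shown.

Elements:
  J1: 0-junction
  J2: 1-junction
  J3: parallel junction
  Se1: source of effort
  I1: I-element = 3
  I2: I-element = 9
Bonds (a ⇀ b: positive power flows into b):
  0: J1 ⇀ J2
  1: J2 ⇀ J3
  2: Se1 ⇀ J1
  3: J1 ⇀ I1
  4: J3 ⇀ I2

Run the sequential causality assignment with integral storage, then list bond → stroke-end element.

bond 0 →J2
bond 1 →J3
bond 2 →J1
bond 3 →I1
bond 4 →I2

bond 2 |J1  (Se1: effort source, stroke at far end)
bond 0 |J2  (J1: bond 2 brought effort, rest push out)
bond 3 |I1  (J1: bond 2 brought effort, rest push out)
bond 1 |J3  (J2 needs exactly one f-in)
bond 4 |I2  (common-e at J3 fixed by 1)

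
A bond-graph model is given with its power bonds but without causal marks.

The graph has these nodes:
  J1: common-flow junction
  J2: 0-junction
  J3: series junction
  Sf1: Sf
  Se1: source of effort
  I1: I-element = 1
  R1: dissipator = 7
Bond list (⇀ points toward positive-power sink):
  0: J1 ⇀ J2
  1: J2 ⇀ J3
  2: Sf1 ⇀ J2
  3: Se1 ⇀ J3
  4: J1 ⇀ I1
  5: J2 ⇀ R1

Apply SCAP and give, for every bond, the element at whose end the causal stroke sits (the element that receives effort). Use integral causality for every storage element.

bond 2 stroke→Sf1  (Sf1 fixes flow; stroke at Sf1)
bond 3 stroke→J3  (Se1: effort source, stroke at far end)
bond 1 stroke→J2  (closing 1-jn rule on J3)
bond 0 stroke→J1  (0-jn J2 has e-setter on 1)
bond 5 stroke→R1  (J2 effort already set via bond 1)
bond 4 stroke→I1  (J1: last free bond brings flow in)

bond 0 →J1
bond 1 →J2
bond 2 →Sf1
bond 3 →J3
bond 4 →I1
bond 5 →R1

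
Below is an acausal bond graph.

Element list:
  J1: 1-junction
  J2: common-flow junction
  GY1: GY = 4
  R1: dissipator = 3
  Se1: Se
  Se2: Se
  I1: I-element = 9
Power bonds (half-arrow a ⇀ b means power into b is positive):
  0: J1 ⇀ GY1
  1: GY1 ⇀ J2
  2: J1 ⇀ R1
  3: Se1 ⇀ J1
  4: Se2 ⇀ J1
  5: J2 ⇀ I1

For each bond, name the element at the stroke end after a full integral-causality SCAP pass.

#0 →J1
#1 →J2
#2 →R1
#3 →J1
#4 →J1
#5 →I1

b3 stroke→J1  (Se1: effort source, stroke at far end)
b4 stroke→J1  (Se2 (Se) sets effort on bond)
b5 stroke→I1  (prefer integral on I1)
b1 stroke→J2  (J2: bond 5 brought flow, rest push out)
b0 stroke→J1  (GY1 both-in/both-out from 1)
b2 stroke→R1  (J1 needs exactly one f-in)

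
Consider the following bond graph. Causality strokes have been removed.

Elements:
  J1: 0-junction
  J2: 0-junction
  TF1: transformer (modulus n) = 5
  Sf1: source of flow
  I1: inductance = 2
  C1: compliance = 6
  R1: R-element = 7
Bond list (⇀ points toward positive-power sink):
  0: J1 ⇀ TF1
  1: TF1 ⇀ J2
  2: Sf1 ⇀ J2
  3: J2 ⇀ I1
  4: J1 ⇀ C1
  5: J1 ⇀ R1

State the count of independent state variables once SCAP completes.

2  (C1, I1 all integral)

bond 2 stroke→Sf1  (source Sf1 imposes f)
bond 3 stroke→I1  (prefer integral on I1)
bond 1 stroke→J2  (closing 0-jn rule on J2)
bond 0 stroke→TF1  (through TF1, causality passes straight; one stroke at TF1)
bond 4 stroke→J1  (C1 integral (e out))
bond 5 stroke→R1  (common-e at J1 fixed by 4)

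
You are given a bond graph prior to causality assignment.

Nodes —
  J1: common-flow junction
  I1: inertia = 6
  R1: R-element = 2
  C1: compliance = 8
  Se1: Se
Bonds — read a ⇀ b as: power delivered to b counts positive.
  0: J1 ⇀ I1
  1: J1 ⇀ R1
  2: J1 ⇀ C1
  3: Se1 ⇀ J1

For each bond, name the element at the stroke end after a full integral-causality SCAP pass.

#3 stroke→J1  (Se1: effort source, stroke at far end)
#0 stroke→I1  (I1 outputs flow p/I1)
#1 stroke→J1  (J1: bond 0 brought flow, rest push out)
#2 stroke→J1  (J1: bond 0 brought flow, rest push out)

#0 |I1
#1 |J1
#2 |J1
#3 |J1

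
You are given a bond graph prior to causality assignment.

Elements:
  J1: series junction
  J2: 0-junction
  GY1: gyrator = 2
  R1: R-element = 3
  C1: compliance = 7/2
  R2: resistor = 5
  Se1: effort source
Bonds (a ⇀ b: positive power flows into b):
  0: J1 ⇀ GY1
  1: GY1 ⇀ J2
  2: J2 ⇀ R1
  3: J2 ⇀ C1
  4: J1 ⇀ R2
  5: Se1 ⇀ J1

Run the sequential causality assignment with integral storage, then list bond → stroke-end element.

β5 stroke→J1  (Se1 fixes effort; stroke away)
β3 stroke→J2  (C1 outputs effort q/C1)
β1 stroke→GY1  (0-jn J2 has e-setter on 3)
β2 stroke→R1  (common-e at J2 fixed by 3)
β0 stroke→GY1  (GY1 both-in/both-out from 1)
β4 stroke→J1  (1-jn J1 has f-setter on 0)

#0 |GY1
#1 |GY1
#2 |R1
#3 |J2
#4 |J1
#5 |J1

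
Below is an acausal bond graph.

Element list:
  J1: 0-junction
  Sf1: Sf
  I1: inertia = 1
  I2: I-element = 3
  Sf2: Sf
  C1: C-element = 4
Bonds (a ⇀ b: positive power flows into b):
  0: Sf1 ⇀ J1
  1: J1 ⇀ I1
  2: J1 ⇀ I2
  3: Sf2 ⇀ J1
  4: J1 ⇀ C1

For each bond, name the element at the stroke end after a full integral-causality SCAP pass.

bond 0 |Sf1  (source Sf1 imposes f)
bond 3 |Sf2  (source Sf2 imposes f)
bond 1 |I1  (I1 outputs flow p/I1)
bond 2 |I2  (I2 integral (f out))
bond 4 |J1  (closing 0-jn rule on J1)

bond 0 →Sf1
bond 1 →I1
bond 2 →I2
bond 3 →Sf2
bond 4 →J1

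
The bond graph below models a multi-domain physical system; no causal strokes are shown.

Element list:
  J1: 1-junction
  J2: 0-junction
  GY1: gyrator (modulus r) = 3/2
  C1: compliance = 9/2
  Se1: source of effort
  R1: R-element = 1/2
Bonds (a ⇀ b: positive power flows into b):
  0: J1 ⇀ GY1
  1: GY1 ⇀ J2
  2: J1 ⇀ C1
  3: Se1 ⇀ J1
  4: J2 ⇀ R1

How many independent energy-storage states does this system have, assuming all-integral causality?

#3 stroke at J1  (Se1: effort source, stroke at far end)
#2 stroke at J1  (C1: C, integral causality)
#0 stroke at GY1  (closing 1-jn rule on J1)
#1 stroke at GY1  (GY1: gyrator matches bond 0)
#4 stroke at J2  (J2: last free bond brings effort in)

1  (C1 all integral)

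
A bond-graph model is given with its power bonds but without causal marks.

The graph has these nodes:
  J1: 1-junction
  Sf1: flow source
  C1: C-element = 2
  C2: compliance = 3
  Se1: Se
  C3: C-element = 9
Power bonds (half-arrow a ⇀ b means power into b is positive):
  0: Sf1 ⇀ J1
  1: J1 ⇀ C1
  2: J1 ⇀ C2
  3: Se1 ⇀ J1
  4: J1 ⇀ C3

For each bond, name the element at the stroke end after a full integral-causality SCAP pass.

#0 |Sf1  (Sf1 (Sf) sets flow on bond)
#3 |J1  (Se1 fixes effort; stroke away)
#1 |J1  (1-jn J1 has f-setter on 0)
#2 |J1  (J1 flow already set via bond 0)
#4 |J1  (J1 flow already set via bond 0)

bond 0 →Sf1
bond 1 →J1
bond 2 →J1
bond 3 →J1
bond 4 →J1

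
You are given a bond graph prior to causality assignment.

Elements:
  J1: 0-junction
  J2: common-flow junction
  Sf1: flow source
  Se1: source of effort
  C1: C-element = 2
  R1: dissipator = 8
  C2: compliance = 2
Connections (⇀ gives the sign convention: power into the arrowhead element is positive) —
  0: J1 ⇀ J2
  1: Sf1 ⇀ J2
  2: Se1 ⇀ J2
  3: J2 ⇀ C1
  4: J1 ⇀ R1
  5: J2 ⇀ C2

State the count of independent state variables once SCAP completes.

#1 stroke→Sf1  (source Sf1 imposes f)
#2 stroke→J2  (source Se1 imposes e)
#0 stroke→J2  (1-jn J2 has f-setter on 1)
#3 stroke→J2  (common-f at J2 fixed by 1)
#5 stroke→J2  (J2: bond 1 brought flow, rest push out)
#4 stroke→J1  (closing 0-jn rule on J1)

2  (C1, C2 all integral)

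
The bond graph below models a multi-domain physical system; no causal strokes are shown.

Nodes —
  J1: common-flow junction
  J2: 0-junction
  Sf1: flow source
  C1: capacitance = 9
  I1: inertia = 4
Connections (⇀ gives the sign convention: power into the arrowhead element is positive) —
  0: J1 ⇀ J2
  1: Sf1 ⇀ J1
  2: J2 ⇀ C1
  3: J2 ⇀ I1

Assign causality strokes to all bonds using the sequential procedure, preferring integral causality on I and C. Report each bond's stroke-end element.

b1 stroke at Sf1  (Sf1 (Sf) sets flow on bond)
b0 stroke at J1  (J1: bond 1 brought flow, rest push out)
b2 stroke at J2  (C1 outputs effort q/C1)
b3 stroke at I1  (J2 effort already set via bond 2)

b0 stroke→J1
b1 stroke→Sf1
b2 stroke→J2
b3 stroke→I1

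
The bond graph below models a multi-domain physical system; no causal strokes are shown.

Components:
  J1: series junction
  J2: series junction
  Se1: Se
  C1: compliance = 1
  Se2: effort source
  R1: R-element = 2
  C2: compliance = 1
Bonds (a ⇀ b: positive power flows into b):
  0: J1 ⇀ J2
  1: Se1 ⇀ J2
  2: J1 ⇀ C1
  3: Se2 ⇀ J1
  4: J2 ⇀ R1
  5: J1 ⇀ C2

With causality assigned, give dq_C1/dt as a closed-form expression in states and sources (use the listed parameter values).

β1 →J2  (Se1: effort source, stroke at far end)
β3 →J1  (Se2 fixes effort; stroke away)
β2 →J1  (C1 integral (e out))
β5 →J1  (C2: C, integral causality)
β0 →J2  (J1: last free bond brings flow in)
β4 →R1  (only one flow-in slot at J2)

dq_C1/dt = E_Se1/2 + E_Se2/2 - q_C1/2 - q_C2/2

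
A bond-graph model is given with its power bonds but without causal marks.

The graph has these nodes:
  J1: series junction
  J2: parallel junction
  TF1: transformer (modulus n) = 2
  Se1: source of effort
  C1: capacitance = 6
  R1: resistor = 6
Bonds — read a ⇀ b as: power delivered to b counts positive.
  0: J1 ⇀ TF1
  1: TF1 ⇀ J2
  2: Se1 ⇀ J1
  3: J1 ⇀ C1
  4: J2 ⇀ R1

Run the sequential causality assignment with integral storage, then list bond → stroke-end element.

#2 stroke→J1  (Se1: effort source, stroke at far end)
#3 stroke→J1  (C1 outputs effort q/C1)
#0 stroke→TF1  (only one flow-in slot at J1)
#1 stroke→J2  (through TF1, causality passes straight; one stroke at TF1)
#4 stroke→R1  (J2: bond 1 brought effort, rest push out)

b0 stroke at TF1
b1 stroke at J2
b2 stroke at J1
b3 stroke at J1
b4 stroke at R1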